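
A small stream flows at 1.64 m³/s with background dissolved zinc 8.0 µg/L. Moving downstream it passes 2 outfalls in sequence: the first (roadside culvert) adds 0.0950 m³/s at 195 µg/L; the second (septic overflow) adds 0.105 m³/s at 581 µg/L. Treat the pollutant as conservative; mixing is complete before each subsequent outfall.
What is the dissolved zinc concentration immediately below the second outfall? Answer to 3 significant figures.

50.4 µg/L

After outfall 1: Q = 1.640 + 0.09500 = 1.735 m³/s; C = (1.640·8.000 + 0.09500·195.0)/1.735 = 18.24 µg/L.
After outfall 2: Q = 1.735 + 0.1050 = 1.840 m³/s; C = (1.735·18.24 + 0.1050·581.0)/1.840 = 50.35 µg/L.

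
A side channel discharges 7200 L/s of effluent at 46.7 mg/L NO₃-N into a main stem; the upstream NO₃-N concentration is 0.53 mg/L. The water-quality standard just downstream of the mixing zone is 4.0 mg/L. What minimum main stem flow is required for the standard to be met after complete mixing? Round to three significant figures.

Set C_mix = 4.0: (Q·0.5300 + 7200·46.70) / (Q + 7200) = 4.0
→ Q = 7200·(46.70 − 4.0)/(4.0 − 0.5300) = 88600 L/s.

88600 L/s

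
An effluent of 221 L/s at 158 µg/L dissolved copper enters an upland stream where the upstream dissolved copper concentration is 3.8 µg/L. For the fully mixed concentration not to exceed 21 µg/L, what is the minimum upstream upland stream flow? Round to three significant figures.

1760 L/s

Set C_mix = 21: (Q·3.800 + 221.0·158.0) / (Q + 221.0) = 21
→ Q = 221.0·(158.0 − 21)/(21 − 3.800) = 1760 L/s.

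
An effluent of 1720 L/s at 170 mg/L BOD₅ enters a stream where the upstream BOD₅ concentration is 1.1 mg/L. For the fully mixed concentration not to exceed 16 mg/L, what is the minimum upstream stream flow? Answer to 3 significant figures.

Set C_mix = 16: (Q·1.100 + 1720·170.0) / (Q + 1720) = 16
→ Q = 1720·(170.0 − 16)/(16 − 1.100) = 17780 L/s.

17800 L/s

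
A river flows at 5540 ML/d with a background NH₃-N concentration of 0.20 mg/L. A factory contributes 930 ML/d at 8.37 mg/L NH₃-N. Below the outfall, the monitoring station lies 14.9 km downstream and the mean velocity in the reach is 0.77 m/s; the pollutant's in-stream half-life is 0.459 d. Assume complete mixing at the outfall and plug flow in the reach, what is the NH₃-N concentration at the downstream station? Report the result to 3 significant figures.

0.980 mg/L

Conservation of mass: C = (5540·0.2000 + 930.0·8.370) / 6470 = 8892/6470 = 1.374 mg/L.
Travel time t = 14.9·1000 / 0.77 = 19350 s = 5.375 h.
Half-life 0.459 d → k = ln 2 / 0.459 = 1.510 d⁻¹.
Decay over the reach: 1.374·exp(−kt) = 1.374·0.7130 = 0.9800 mg/L.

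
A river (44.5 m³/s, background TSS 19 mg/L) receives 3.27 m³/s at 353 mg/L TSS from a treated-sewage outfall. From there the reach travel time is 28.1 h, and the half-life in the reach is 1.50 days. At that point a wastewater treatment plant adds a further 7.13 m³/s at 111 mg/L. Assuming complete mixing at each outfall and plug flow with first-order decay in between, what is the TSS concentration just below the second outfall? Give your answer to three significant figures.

35.6 mg/L

Mass balance: C = (44.50·19.00 + 3.270·353.0) / 47.77 = 2000/47.77 = 41.86 mg/L; combined flow 47.77 m³/s.
Half-life 1.50 d → k = ln 2 / 1.50 = 0.4621 d⁻¹.
First-order decay: C = 41.86·exp(−k·t) = 41.86·0.5821 = 24.37 mg/L.
At the second outfall, C = (47.77·24.37 + 7.130·111.0) / (47.77 + 7.130) = 35.62 mg/L.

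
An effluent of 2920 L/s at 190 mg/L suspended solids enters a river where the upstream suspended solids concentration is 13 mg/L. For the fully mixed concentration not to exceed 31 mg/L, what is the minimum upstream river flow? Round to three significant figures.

25800 L/s

Set C_mix = 31: (Q·13.00 + 2920·190.0) / (Q + 2920) = 31
→ Q = 2920·(190.0 − 31)/(31 − 13.00) = 25790 L/s.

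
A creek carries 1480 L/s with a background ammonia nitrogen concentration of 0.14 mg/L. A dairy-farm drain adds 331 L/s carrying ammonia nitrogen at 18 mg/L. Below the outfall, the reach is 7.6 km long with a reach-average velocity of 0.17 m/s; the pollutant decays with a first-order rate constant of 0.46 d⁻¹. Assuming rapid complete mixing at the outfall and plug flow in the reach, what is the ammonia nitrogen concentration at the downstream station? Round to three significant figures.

2.68 mg/L

Mixed concentration C = ΣQC/ΣQ = (1480·0.1400 + 331.0·18.00) / 1811 = 6165/1811 = 3.404 mg/L.
Travel time t = 7.6·1000 / 0.17 = 44710 s = 12.42 h.
First-order decay: C = 3.404·exp(−k·t) = 3.404·0.7882 = 2.683 mg/L.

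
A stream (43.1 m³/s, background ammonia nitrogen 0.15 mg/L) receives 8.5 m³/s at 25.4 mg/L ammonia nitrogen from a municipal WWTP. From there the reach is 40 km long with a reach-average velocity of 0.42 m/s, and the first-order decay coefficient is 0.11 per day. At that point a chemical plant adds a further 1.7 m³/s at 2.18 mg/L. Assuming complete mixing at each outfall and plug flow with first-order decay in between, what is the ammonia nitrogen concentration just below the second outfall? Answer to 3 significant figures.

3.77 mg/L

Mixed concentration C = ΣQC/ΣQ = (43.10·0.1500 + 8.500·25.40) / 51.60 = 222.4/51.60 = 4.309 mg/L; combined flow 51.60 m³/s.
Travel time t = 40·1000 / 0.42 = 95240 s = 26.46 h.
Applying C = C₀e^(−kt): 4.309 × 0.8858 = 3.817 mg/L.
At the second outfall, C = (51.60·3.817 + 1.700·2.180) / (51.60 + 1.700) = 3.765 mg/L.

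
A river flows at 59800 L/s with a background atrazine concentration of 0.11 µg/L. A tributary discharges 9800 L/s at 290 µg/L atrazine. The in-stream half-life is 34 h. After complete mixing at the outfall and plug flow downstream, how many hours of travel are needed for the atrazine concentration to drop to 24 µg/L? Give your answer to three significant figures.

Flow-weighted average: C = (59800·0.1100 + 9800·290.0) / 69600 = 2849000/69600 = 40.93 µg/L.
Half-life 34 h → k = ln 2 / 34 = 0.02039 h⁻¹ = 0.4893 d⁻¹.
40.93·exp(−k·t) = 24 → t = ln(40.93/24)/k = 94250 s = 26.18 h.

26.2 h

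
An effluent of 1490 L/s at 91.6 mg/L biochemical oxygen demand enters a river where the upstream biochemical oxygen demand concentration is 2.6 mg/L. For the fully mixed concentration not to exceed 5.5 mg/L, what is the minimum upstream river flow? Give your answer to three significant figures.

Set C_mix = 5.5: (Q·2.600 + 1490·91.60) / (Q + 1490) = 5.5
→ Q = 1490·(91.60 − 5.5)/(5.5 − 2.600) = 44240 L/s.

44200 L/s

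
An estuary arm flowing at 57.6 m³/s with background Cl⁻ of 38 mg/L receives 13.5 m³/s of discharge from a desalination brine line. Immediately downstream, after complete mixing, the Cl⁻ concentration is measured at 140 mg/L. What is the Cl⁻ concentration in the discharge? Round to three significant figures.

575 mg/L

Mass balance: 57.60·38.00 + 13.50·Cₑ = 71.10·140.0
→ Cₑ = (71.10·140.0 − 57.60·38.00) / 13.50 = 575.2 mg/L.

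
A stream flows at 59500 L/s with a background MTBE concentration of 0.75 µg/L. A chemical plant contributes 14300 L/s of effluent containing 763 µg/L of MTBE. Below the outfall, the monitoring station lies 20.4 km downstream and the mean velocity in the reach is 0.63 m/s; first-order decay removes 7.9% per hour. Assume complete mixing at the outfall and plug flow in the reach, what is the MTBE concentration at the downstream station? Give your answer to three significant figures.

70.8 µg/L

Flow-weighted average: C = (59500·0.7500 + 14300·763.0) / 73800 = 10960000/73800 = 148.4 µg/L.
Travel time t = 20.4·1000 / 0.63 = 32380 s = 8.995 h.
7.9%/h lost → k = −ln(1 − 0.079) = 0.08230 h⁻¹.
After decay, C = 148.4 × e^(−kt) = 148.4 × 0.4770 = 70.81 µg/L.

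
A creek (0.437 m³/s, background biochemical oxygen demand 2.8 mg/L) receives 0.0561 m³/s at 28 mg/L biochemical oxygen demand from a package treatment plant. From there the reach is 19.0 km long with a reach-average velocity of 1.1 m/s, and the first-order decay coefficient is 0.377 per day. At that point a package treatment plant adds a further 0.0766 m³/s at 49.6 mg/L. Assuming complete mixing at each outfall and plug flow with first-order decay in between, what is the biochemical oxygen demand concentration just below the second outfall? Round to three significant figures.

11.2 mg/L

Flow-weighted average: C = (0.4370·2.800 + 0.05610·28.00) / 0.4931 = 2.794/0.4931 = 5.667 mg/L; combined flow 0.4931 m³/s.
Travel time t = 19.0·1000 / 1.1 = 17270 s = 4.798 h.
First-order decay: C = 5.667·exp(−k·t) = 5.667·0.9274 = 5.256 mg/L.
Second outfall: C = (0.4931·5.256 + 0.07660·49.60)/0.5697 = 11.22 mg/L.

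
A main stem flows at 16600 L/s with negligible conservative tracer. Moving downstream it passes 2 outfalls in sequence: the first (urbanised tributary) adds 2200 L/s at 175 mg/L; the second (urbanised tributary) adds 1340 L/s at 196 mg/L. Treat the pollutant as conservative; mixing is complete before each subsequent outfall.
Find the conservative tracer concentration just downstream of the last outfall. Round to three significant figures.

32.2 mg/L

Below outfall 1: Q → 18800 L/s, C = (16600·0 + 2200·175.0)/18800 = 20.48 mg/L.
Below outfall 2: Q → 20140 L/s, C = (18800·20.48 + 1340·196.0)/20140 = 32.16 mg/L.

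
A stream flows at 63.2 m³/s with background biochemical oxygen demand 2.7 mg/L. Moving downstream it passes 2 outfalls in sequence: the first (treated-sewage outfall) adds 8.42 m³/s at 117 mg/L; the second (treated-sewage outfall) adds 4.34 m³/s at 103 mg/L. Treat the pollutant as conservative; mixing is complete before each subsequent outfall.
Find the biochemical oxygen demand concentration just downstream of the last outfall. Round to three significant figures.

Outfall 1: combined Q = 71.62 m³/s; C = (63.20·2.700 + 8.420·117.0)/71.62 = 16.14 mg/L.
Outfall 2: combined Q = 75.96 m³/s; C = (71.62·16.14 + 4.340·103.0)/75.96 = 21.10 mg/L.

21.1 mg/L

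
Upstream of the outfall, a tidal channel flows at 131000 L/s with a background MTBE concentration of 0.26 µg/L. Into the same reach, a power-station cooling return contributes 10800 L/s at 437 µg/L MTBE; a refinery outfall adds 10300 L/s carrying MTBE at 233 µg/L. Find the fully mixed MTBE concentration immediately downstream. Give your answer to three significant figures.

47.0 µg/L

Conservation of mass: C = (131000·0.2600 + 10800·437.0 + 10300·233.0) / 152100 = 7154000/152100 = 47.03 µg/L.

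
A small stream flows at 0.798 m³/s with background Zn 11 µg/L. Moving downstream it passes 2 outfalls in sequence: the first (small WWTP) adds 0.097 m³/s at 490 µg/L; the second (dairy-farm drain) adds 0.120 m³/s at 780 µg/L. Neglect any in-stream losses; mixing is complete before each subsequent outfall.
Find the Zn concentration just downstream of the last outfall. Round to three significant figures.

Below outfall 1: Q → 0.8950 m³/s, C = (0.7980·11.00 + 0.09700·490.0)/0.8950 = 62.91 µg/L.
Below outfall 2: Q → 1.015 m³/s, C = (0.8950·62.91 + 0.1200·780.0)/1.015 = 147.7 µg/L.

148 µg/L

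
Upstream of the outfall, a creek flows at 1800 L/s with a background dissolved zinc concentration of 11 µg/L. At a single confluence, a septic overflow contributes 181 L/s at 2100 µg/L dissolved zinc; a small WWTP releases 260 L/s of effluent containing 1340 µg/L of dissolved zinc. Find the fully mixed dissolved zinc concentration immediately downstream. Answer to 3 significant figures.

334 µg/L

Flow-weighted average: C = (1800·11.00 + 181.0·2100 + 260.0·1340) / 2241 = 748300/2241 = 333.9 µg/L.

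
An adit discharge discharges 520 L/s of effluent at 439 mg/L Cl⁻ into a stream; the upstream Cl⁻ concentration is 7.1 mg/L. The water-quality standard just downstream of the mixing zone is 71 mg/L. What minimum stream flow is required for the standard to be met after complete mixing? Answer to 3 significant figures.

2990 L/s

Set C_mix = 71: (Q·7.100 + 520.0·439.0) / (Q + 520.0) = 71
→ Q = 520.0·(439.0 − 71)/(71 − 7.100) = 2995 L/s.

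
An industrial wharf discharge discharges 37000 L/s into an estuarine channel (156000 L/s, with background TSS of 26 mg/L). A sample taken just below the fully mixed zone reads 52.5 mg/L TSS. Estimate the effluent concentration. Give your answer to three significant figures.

164 mg/L

Mass balance: 156000·26.00 + 37000·Cₑ = 193000·52.50
→ Cₑ = (193000·52.50 − 156000·26.00) / 37000 = 164.2 mg/L.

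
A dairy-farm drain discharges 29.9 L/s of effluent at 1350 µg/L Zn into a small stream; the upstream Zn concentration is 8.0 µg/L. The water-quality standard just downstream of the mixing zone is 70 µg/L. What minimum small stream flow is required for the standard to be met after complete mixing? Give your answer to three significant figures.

Set C_mix = 70: (Q·8.000 + 29.90·1350) / (Q + 29.90) = 70
→ Q = 29.90·(1350 − 70)/(70 − 8.000) = 617.3 L/s.

617 L/s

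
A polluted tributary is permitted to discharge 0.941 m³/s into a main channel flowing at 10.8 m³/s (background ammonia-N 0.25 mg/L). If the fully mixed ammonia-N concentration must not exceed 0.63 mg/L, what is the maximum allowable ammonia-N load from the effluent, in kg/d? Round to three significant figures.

406 kg/d

Mass balance at the limit: 10.80·0.2500 + 0.9410·Cₑ = 11.74·0.63 → Cₑ = 4.991 mg/L.
Load = 0.9410 m³/s × 4.991 g/m³ × 86 400 s/d = 405.8 kg/d.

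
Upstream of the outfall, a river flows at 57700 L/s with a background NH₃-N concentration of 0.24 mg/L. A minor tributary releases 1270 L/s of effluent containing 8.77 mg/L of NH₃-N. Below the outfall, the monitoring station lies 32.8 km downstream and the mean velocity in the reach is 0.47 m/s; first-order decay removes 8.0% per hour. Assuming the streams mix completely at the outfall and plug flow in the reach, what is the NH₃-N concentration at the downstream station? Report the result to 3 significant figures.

0.0842 mg/L

Flow-weighted average: C = (57700·0.2400 + 1270·8.770) / 58970 = 24990/58970 = 0.4237 mg/L.
Travel time t = 32.8·1000 / 0.47 = 69790 s = 19.39 h.
8.0%/h lost → k = −ln(1 − 0.08) = 0.08338 h⁻¹.
Decay over the reach: 0.4237·exp(−kt) = 0.4237·0.1986 = 0.08415 mg/L.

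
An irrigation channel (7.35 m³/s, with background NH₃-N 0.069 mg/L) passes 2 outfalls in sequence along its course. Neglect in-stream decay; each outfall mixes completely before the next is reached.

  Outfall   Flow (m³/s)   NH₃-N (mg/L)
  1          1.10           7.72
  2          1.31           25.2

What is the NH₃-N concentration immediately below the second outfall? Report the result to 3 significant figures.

4.30 mg/L

Outfall 1: combined Q = 8.450 m³/s; C = (7.350·0.06900 + 1.100·7.720)/8.450 = 1.065 mg/L.
Outfall 2: combined Q = 9.760 m³/s; C = (8.450·1.065 + 1.310·25.20)/9.760 = 4.304 mg/L.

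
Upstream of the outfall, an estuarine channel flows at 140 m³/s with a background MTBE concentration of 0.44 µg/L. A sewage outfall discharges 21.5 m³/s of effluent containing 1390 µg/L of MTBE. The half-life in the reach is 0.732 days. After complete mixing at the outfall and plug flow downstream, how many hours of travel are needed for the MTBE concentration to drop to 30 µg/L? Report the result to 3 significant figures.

Conservation of mass: C = (140.0·0.4400 + 21.50·1390) / 161.5 = 29950/161.5 = 185.4 µg/L.
Half-life 0.732 d → k = ln 2 / 0.732 = 0.9469 d⁻¹.
185.4·exp(−k·t) = 30 → t = ln(185.4/30)/k = 166200 s = 46.17 h.

46.2 h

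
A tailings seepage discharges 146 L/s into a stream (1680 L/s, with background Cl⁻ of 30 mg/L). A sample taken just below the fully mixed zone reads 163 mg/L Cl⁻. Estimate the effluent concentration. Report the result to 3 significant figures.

1690 mg/L

Mass balance: 1680·30.00 + 146.0·Cₑ = 1826·163.0
→ Cₑ = (1826·163.0 − 1680·30.00) / 146.0 = 1693 mg/L.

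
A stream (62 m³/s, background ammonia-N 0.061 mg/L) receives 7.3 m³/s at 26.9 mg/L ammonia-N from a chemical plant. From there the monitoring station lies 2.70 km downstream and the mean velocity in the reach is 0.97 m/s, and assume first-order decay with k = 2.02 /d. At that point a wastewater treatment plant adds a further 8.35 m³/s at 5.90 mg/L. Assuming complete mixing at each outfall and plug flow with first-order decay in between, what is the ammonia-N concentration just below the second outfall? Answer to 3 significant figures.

Mass balance: C = (62.00·0.06100 + 7.300·26.90) / 69.30 = 200.2/69.30 = 2.888 mg/L; combined flow 69.30 m³/s.
Travel time t = 2.70·1000 / 0.97 = 2784 s = 0.7732 h.
Decay over the reach: 2.888·exp(−kt) = 2.888·0.9370 = 2.706 mg/L.
At the second outfall, C = (69.30·2.706 + 8.350·5.900) / (69.30 + 8.350) = 3.050 mg/L.

3.05 mg/L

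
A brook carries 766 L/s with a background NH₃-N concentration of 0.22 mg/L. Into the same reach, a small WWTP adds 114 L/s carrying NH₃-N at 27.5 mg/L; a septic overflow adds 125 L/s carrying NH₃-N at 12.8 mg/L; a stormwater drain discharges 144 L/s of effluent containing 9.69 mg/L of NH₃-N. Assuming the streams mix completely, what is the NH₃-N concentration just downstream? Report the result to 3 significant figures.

Mixed concentration C = ΣQC/ΣQ = (766.0·0.2200 + 114.0·27.50 + 125.0·12.80 + 144.0·9.690) / 1149 = 6299/1149 = 5.482 mg/L.

5.48 mg/L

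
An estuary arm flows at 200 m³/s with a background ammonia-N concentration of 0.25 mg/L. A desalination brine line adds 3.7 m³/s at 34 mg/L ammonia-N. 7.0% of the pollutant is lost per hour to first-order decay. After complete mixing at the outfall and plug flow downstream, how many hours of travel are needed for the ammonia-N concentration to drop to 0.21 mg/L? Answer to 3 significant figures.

19.5 h

After mixing, C = (200.0·0.2500 + 3.700·34.00) / 203.7 = 175.8/203.7 = 0.8630 mg/L.
7.0%/h lost → k = −ln(1 − 0.07) = 0.07257 h⁻¹.
0.8630·exp(−k·t) = 0.21 → t = ln(0.8630/0.21)/k = 70110 s = 19.48 h.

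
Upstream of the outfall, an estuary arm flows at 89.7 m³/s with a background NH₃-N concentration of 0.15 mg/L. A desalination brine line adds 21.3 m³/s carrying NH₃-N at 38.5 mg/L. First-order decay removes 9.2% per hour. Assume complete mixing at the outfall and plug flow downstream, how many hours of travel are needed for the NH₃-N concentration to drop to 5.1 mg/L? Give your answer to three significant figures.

Conservation of mass: C = (89.70·0.1500 + 21.30·38.50) / 111.0 = 833.5/111.0 = 7.509 mg/L.
9.2%/h lost → k = −ln(1 − 0.092) = 0.09651 h⁻¹.
7.509·exp(−k·t) = 5.1 → t = ln(7.509/5.1)/k = 14430 s = 4.009 h.

4.01 h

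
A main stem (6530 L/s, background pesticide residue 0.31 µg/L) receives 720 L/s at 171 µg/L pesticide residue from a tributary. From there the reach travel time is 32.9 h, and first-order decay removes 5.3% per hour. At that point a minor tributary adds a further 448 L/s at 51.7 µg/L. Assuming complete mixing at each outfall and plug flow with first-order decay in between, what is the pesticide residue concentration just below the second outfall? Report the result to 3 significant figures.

Conservation of mass: C = (6530·0.3100 + 720.0·171.0) / 7250 = 125100/7250 = 17.26 µg/L; combined flow 7250 L/s.
5.3%/h lost → k = −ln(1 − 0.053) = 0.05446 h⁻¹.
First-order decay: C = 17.26·exp(−k·t) = 17.26·0.1667 = 2.877 µg/L.
Second outfall: C = (7250·2.877 + 448.0·51.70)/7698 = 5.719 µg/L.

5.72 µg/L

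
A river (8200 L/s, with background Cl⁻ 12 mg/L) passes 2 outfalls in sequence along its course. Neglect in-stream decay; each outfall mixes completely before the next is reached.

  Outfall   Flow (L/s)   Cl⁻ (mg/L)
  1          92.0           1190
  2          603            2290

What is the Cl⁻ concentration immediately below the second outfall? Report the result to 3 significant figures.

179 mg/L

Below outfall 1: Q → 8292 L/s, C = (8200·12.00 + 92.00·1190)/8292 = 25.07 mg/L.
Below outfall 2: Q → 8895 L/s, C = (8292·25.07 + 603.0·2290)/8895 = 178.6 mg/L.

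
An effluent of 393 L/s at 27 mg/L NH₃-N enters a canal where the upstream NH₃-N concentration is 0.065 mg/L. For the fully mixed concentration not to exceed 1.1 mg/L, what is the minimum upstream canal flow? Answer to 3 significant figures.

9830 L/s

Set C_mix = 1.1: (Q·0.06500 + 393.0·27.00) / (Q + 393.0) = 1.1
→ Q = 393.0·(27.00 − 1.1)/(1.1 − 0.06500) = 9834 L/s.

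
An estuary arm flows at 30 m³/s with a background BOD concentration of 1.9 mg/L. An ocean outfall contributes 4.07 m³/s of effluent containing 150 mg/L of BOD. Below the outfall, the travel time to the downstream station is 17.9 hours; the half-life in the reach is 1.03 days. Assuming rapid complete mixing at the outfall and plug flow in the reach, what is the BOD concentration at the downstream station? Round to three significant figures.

Mass balance: C = (30.00·1.900 + 4.070·150.0) / 34.07 = 667.5/34.07 = 19.59 mg/L.
Half-life 1.03 d → k = ln 2 / 1.03 = 0.6730 d⁻¹.
Applying C = C₀e^(−kt): 19.59 × 0.6054 = 11.86 mg/L.

11.9 mg/L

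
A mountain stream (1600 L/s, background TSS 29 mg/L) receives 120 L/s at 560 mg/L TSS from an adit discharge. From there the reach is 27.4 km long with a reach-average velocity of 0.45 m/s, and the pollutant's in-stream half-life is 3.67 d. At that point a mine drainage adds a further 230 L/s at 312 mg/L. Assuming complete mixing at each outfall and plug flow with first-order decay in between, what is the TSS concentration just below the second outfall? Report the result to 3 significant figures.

Mass balance: C = (1600·29.00 + 120.0·560.0) / 1720 = 113600/1720 = 66.05 mg/L; combined flow 1720 L/s.
Travel time t = 27.4·1000 / 0.45 = 60890 s = 16.91 h.
Half-life 3.67 d → k = ln 2 / 3.67 = 0.1889 d⁻¹.
After decay, C = 66.05 × e^(−kt) = 66.05 × 0.8754 = 57.82 mg/L.
At the second outfall, C = (1720·57.82 + 230.0·312.0) / (1720 + 230.0) = 87.80 mg/L.

87.8 mg/L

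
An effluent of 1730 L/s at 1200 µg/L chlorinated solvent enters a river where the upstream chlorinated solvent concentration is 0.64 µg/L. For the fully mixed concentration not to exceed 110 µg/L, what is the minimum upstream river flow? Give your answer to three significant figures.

Set C_mix = 110: (Q·0.6400 + 1730·1200) / (Q + 1730) = 110
→ Q = 1730·(1200 − 110)/(110 − 0.6400) = 17240 L/s.

17200 L/s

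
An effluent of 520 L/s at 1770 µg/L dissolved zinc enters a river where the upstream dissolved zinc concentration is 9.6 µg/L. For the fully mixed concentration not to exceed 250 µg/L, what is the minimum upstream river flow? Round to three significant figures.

Set C_mix = 250: (Q·9.600 + 520.0·1770) / (Q + 520.0) = 250
→ Q = 520.0·(1770 − 250)/(250 − 9.600) = 3288 L/s.

3290 L/s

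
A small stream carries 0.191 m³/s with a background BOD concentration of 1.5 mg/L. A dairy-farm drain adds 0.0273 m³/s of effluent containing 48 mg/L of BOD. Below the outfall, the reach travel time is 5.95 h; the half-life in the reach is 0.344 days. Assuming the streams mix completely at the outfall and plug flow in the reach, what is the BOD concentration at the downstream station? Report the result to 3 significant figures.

Mixed concentration C = ΣQC/ΣQ = (0.1910·1.500 + 0.02730·48.00) / 0.2183 = 1.597/0.2183 = 7.315 mg/L.
Half-life 0.344 d → k = ln 2 / 0.344 = 2.015 d⁻¹.
Applying C = C₀e^(−kt): 7.315 × 0.6068 = 4.439 mg/L.

4.44 mg/L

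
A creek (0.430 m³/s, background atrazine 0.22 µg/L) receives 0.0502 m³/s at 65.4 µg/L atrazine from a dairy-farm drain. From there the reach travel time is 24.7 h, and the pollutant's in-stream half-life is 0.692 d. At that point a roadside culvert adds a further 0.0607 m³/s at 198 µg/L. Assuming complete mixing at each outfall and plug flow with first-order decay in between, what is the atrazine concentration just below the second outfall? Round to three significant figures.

24.4 µg/L

Flow-weighted average: C = (0.4300·0.2200 + 0.05020·65.40) / 0.4802 = 3.378/0.4802 = 7.034 µg/L; combined flow 0.4802 m³/s.
Half-life 0.692 d → k = ln 2 / 0.692 = 1.002 d⁻¹.
After decay, C = 7.034 × e^(−kt) = 7.034 × 0.3567 = 2.509 µg/L.
Second outfall: C = (0.4802·2.509 + 0.06070·198.0)/0.5409 = 24.45 µg/L.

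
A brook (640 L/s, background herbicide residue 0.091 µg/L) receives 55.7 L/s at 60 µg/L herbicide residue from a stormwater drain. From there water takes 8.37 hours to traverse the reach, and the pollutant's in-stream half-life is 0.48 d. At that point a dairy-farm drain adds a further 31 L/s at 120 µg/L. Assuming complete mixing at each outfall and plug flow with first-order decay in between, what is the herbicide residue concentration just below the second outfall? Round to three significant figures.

Mixed concentration C = ΣQC/ΣQ = (640.0·0.09100 + 55.70·60.00) / 695.7 = 3400/695.7 = 4.888 µg/L; combined flow 695.7 L/s.
Half-life 0.48 d → k = ln 2 / 0.48 = 1.444 d⁻¹.
Decay over the reach: 4.888·exp(−kt) = 4.888·0.6043 = 2.954 µg/L.
At the second outfall, C = (695.7·2.954 + 31.00·120.0) / (695.7 + 31.00) = 7.947 µg/L.

7.95 µg/L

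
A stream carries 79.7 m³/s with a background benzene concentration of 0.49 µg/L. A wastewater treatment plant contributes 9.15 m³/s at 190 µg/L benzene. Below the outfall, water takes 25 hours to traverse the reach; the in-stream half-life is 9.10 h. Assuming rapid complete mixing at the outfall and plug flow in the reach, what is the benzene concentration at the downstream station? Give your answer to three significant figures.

Mixed concentration C = ΣQC/ΣQ = (79.70·0.4900 + 9.150·190.0) / 88.85 = 1778/88.85 = 20.01 µg/L.
Half-life 9.10 h → k = ln 2 / 9.10 = 0.07617 h⁻¹ = 1.828 d⁻¹.
After decay, C = 20.01 × e^(−kt) = 20.01 × 0.1489 = 2.980 µg/L.

2.98 µg/L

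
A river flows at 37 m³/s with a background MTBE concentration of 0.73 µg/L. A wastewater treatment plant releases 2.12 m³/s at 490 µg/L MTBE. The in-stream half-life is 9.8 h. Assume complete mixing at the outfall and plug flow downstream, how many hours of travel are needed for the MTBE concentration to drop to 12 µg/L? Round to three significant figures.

Mass balance: C = (37.00·0.7300 + 2.120·490.0) / 39.12 = 1066/39.12 = 27.24 µg/L.
Half-life 9.8 h → k = ln 2 / 9.8 = 0.07073 h⁻¹ = 1.698 d⁻¹.
27.24·exp(−k·t) = 12 → t = ln(27.24/12)/k = 41730 s = 11.59 h.

11.6 h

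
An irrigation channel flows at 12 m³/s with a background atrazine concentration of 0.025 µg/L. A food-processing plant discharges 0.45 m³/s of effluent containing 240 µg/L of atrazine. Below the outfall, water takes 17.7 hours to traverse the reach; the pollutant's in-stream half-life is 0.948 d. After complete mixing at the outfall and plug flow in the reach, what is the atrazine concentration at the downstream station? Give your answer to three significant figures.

5.07 µg/L

Mass balance: C = (12.00·0.02500 + 0.4500·240.0) / 12.45 = 108.3/12.45 = 8.699 µg/L.
Half-life 0.948 d → k = ln 2 / 0.948 = 0.7312 d⁻¹.
After decay, C = 8.699 × e^(−kt) = 8.699 × 0.5832 = 5.073 µg/L.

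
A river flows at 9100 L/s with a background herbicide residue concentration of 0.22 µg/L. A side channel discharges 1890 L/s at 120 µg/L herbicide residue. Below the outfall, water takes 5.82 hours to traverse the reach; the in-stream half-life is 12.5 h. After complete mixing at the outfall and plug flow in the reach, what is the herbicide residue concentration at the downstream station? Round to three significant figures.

15.1 µg/L

Mixed concentration C = ΣQC/ΣQ = (9100·0.2200 + 1890·120.0) / 10990 = 228800/10990 = 20.82 µg/L.
Half-life 12.5 h → k = ln 2 / 12.5 = 0.05545 h⁻¹ = 1.331 d⁻¹.
After decay, C = 20.82 × e^(−kt) = 20.82 × 0.7242 = 15.08 µg/L.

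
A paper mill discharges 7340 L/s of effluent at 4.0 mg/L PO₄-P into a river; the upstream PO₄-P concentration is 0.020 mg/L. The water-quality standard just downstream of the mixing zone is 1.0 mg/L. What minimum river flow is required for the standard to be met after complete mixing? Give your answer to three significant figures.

Set C_mix = 1.0: (Q·0.02000 + 7340·4.000) / (Q + 7340) = 1.0
→ Q = 7340·(4.000 − 1.0)/(1.0 − 0.02000) = 22470 L/s.

22500 L/s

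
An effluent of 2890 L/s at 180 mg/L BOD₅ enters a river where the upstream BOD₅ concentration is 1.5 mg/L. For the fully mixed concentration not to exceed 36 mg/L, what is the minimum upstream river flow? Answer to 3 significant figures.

Set C_mix = 36: (Q·1.500 + 2890·180.0) / (Q + 2890) = 36
→ Q = 2890·(180.0 − 36)/(36 − 1.500) = 12060 L/s.

12100 L/s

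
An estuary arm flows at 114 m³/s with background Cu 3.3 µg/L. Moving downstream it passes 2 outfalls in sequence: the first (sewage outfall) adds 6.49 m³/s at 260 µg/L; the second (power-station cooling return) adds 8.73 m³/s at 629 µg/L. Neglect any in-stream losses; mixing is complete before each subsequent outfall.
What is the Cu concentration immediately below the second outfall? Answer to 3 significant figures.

Below outfall 1: Q → 120.5 m³/s, C = (114.0·3.300 + 6.490·260.0)/120.5 = 17.13 µg/L.
Below outfall 2: Q → 129.2 m³/s, C = (120.5·17.13 + 8.730·629.0)/129.2 = 58.46 µg/L.

58.5 µg/L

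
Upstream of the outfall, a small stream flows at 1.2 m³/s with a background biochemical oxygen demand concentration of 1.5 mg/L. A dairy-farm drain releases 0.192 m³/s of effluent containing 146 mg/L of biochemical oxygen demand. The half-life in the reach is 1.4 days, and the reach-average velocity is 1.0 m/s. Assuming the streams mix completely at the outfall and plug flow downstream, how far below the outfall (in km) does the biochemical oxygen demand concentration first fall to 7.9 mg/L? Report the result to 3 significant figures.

174 km

Mass balance: C = (1.200·1.500 + 0.1920·146.0) / 1.392 = 29.83/1.392 = 21.43 mg/L.
Half-life 1.4 d → k = ln 2 / 1.4 = 0.4951 d⁻¹.
Set 21.43·exp(−k·t) = 7.9 → t = ln(21.43/7.9)/k = 174200 s = 48.38 h.
Distance = v·t = 1.0·174200 = 174200 m = 174.2 km.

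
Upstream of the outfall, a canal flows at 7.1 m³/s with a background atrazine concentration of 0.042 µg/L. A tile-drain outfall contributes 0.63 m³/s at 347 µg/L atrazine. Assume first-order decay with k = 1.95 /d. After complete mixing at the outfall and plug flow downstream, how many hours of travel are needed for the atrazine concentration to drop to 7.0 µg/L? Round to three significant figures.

Mixed concentration C = ΣQC/ΣQ = (7.100·0.04200 + 0.6300·347.0) / 7.730 = 218.9/7.730 = 28.32 µg/L.
28.32·exp(−k·t) = 7.0 → t = ln(28.32/7.0)/k = 61930 s = 17.20 h.

17.2 h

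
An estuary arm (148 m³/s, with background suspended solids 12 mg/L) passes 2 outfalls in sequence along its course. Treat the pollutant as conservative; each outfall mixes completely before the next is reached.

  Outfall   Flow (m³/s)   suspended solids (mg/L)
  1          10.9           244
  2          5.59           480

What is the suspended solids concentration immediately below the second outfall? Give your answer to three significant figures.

Outfall 1: combined Q = 158.9 m³/s; C = (148.0·12.00 + 10.90·244.0)/158.9 = 27.91 mg/L.
Outfall 2: combined Q = 164.5 m³/s; C = (158.9·27.91 + 5.590·480.0)/164.5 = 43.28 mg/L.

43.3 mg/L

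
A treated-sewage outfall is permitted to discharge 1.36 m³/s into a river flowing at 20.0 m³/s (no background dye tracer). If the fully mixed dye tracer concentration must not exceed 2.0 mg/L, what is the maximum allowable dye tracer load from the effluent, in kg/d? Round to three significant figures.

Mass balance at the limit: 20.00·0 + 1.360·Cₑ = 21.36·2.0 → Cₑ = 31.41 mg/L.
Load = 1.360 m³/s × 31.41 g/m³ × 86 400 s/d = 3691 kg/d.

3690 kg/d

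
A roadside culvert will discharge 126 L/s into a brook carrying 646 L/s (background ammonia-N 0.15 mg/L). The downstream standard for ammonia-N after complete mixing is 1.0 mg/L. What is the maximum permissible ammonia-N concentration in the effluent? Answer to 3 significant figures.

At the limit, (Qr·Cr + Qe·Cₑ)/(Qr + Qe) = 1.0:
Cₑ = (772.0·1.0 − 646.0·0.1500) / 126.0 = 5.358 mg/L.

5.36 mg/L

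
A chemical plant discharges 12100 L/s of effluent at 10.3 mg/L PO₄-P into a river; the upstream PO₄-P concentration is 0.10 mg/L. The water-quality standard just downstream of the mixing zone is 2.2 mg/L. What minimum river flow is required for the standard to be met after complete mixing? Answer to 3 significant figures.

46700 L/s

Set C_mix = 2.2: (Q·0.1000 + 12100·10.30) / (Q + 12100) = 2.2
→ Q = 12100·(10.30 − 2.2)/(2.2 − 0.1000) = 46670 L/s.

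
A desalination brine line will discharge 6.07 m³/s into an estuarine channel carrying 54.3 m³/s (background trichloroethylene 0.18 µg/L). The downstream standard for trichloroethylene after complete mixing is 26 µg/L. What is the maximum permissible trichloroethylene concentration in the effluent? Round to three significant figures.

At the limit, (Qr·Cr + Qe·Cₑ)/(Qr + Qe) = 26:
Cₑ = (60.37·26 − 54.30·0.1800) / 6.070 = 257.0 µg/L.

257 µg/L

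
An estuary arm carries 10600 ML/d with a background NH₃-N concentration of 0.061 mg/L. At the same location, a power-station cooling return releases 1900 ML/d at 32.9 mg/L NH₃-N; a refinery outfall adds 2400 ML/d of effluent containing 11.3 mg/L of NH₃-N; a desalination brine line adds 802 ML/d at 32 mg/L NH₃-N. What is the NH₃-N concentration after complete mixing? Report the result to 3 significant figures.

7.38 mg/L

Mass balance: C = (10600·0.06100 + 1900·32.90 + 2400·11.30 + 802.0·32.00) / 15700 = 115900/15700 = 7.384 mg/L.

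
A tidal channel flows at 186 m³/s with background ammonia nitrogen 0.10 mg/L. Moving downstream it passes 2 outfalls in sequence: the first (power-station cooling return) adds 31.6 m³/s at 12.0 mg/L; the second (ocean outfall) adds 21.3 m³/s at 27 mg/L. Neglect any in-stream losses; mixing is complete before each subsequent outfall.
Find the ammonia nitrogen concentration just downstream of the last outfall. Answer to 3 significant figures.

4.07 mg/L

After outfall 1: Q = 186.0 + 31.60 = 217.6 m³/s; C = (186.0·0.1000 + 31.60·12.00)/217.6 = 1.828 mg/L.
After outfall 2: Q = 217.6 + 21.30 = 238.9 m³/s; C = (217.6·1.828 + 21.30·27.00)/238.9 = 4.072 mg/L.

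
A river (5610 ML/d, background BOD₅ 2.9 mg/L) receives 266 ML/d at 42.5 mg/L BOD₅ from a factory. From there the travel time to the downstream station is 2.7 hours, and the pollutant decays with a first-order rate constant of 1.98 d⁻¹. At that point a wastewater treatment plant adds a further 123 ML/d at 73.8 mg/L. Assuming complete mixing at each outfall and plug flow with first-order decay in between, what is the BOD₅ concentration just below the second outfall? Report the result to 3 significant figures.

5.19 mg/L

Mass balance: C = (5610·2.900 + 266.0·42.50) / 5876 = 27570/5876 = 4.693 mg/L; combined flow 5876 ML/d.
Applying C = C₀e^(−kt): 4.693 × 0.8003 = 3.756 mg/L.
Second outfall: C = (5876·3.756 + 123.0·73.80)/5999 = 5.192 mg/L.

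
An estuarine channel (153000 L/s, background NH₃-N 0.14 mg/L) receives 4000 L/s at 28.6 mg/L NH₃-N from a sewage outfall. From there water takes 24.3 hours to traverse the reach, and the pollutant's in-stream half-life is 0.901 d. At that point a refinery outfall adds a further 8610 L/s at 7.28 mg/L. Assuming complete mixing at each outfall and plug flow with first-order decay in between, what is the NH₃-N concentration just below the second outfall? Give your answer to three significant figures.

Conservation of mass: C = (153000·0.1400 + 4000·28.60) / 157000 = 135800/157000 = 0.8651 mg/L; combined flow 157000 L/s.
Half-life 0.901 d → k = ln 2 / 0.901 = 0.7693 d⁻¹.
After decay, C = 0.8651 × e^(−kt) = 0.8651 × 0.4589 = 0.3970 mg/L.
Second outfall: C = (157000·0.3970 + 8610·7.280)/165600 = 0.7548 mg/L.

0.755 mg/L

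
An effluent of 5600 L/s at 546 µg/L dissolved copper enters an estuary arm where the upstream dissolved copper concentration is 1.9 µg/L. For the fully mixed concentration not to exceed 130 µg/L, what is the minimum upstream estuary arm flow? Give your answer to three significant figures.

18200 L/s

Set C_mix = 130: (Q·1.900 + 5600·546.0) / (Q + 5600) = 130
→ Q = 5600·(546.0 − 130)/(130 − 1.900) = 18190 L/s.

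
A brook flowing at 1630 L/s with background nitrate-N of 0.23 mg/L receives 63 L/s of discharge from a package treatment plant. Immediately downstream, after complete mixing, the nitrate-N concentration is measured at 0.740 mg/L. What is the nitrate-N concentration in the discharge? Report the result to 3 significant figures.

Mass balance: 1630·0.2300 + 63.00·Cₑ = 1693·0.7400
→ Cₑ = (1693·0.7400 − 1630·0.2300) / 63.00 = 13.94 mg/L.

13.9 mg/L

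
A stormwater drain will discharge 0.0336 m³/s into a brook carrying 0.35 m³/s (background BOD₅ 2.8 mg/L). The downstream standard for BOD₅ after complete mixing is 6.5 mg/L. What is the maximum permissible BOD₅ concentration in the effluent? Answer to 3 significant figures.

45.0 mg/L

At the limit, (Qr·Cr + Qe·Cₑ)/(Qr + Qe) = 6.5:
Cₑ = (0.3836·6.5 − 0.3500·2.800) / 0.03360 = 45.04 mg/L.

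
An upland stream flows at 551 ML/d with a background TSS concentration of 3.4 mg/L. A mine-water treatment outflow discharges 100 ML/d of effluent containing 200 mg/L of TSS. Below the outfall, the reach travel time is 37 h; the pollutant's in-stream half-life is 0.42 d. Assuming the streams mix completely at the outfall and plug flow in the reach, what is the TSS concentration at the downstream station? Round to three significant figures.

Mixed concentration C = ΣQC/ΣQ = (551.0·3.400 + 100.0·200.0) / 651.0 = 21870/651.0 = 33.60 mg/L.
Half-life 0.42 d → k = ln 2 / 0.42 = 1.650 d⁻¹.
Decay over the reach: 33.60·exp(−kt) = 33.60·0.07853 = 2.639 mg/L.

2.64 mg/L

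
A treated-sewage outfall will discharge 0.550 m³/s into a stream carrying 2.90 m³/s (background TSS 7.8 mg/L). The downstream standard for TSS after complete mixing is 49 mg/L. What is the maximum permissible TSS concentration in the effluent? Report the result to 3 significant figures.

266 mg/L

At the limit, (Qr·Cr + Qe·Cₑ)/(Qr + Qe) = 49:
Cₑ = (3.450·49 − 2.900·7.800) / 0.5500 = 266.2 mg/L.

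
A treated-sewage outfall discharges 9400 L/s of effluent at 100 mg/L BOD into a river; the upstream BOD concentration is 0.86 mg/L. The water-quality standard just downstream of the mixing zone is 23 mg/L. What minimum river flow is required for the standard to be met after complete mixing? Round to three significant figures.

32700 L/s

Set C_mix = 23: (Q·0.8600 + 9400·100.0) / (Q + 9400) = 23
→ Q = 9400·(100.0 − 23)/(23 − 0.8600) = 32690 L/s.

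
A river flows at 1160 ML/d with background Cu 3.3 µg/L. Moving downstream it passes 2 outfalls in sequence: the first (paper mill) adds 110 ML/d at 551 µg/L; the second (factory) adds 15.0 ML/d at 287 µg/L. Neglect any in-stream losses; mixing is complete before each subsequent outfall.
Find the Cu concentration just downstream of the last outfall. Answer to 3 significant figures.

Below outfall 1: Q → 1270 ML/d, C = (1160·3.300 + 110.0·551.0)/1270 = 50.74 µg/L.
Below outfall 2: Q → 1285 ML/d, C = (1270·50.74 + 15.00·287.0)/1285 = 53.50 µg/L.

53.5 µg/L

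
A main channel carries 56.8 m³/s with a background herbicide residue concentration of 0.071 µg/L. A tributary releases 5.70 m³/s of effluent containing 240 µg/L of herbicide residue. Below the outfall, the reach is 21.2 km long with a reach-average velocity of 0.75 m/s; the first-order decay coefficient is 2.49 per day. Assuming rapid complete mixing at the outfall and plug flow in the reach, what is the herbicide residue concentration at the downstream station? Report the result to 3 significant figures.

9.72 µg/L

Conservation of mass: C = (56.80·0.07100 + 5.700·240.0) / 62.50 = 1372/62.50 = 21.95 µg/L.
Travel time t = 21.2·1000 / 0.75 = 28270 s = 7.852 h.
After decay, C = 21.95 × e^(−kt) = 21.95 × 0.4428 = 9.721 µg/L.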